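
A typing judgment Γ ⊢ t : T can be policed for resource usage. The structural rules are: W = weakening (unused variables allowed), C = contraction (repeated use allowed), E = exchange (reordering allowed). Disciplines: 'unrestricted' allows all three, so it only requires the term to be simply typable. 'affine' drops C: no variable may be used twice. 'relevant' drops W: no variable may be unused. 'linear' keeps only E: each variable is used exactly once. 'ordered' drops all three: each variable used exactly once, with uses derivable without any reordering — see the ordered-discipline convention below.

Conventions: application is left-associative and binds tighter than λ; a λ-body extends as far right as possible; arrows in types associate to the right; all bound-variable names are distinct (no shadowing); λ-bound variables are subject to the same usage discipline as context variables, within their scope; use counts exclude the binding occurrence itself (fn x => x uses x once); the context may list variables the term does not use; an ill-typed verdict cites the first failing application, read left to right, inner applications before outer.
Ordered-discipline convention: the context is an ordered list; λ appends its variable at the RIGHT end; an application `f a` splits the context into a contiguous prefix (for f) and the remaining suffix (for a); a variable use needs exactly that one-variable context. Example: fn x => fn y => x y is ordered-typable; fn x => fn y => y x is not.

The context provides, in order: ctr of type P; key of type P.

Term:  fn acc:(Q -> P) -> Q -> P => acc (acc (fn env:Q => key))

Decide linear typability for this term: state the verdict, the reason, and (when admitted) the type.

no — repeated use of acc ×2; ctr, env never used (weakening)
variable uses: ctr ×0; key ×1; acc (bound) ×2; env (bound) ×0
use order (left to right): acc, acc, key
typing: the term checks, with type ((Q -> P) -> Q -> P) -> Q -> P
summary: ordered ✗ · linear ✗ · affine ✗ · relevant ✗ · unrestricted ✓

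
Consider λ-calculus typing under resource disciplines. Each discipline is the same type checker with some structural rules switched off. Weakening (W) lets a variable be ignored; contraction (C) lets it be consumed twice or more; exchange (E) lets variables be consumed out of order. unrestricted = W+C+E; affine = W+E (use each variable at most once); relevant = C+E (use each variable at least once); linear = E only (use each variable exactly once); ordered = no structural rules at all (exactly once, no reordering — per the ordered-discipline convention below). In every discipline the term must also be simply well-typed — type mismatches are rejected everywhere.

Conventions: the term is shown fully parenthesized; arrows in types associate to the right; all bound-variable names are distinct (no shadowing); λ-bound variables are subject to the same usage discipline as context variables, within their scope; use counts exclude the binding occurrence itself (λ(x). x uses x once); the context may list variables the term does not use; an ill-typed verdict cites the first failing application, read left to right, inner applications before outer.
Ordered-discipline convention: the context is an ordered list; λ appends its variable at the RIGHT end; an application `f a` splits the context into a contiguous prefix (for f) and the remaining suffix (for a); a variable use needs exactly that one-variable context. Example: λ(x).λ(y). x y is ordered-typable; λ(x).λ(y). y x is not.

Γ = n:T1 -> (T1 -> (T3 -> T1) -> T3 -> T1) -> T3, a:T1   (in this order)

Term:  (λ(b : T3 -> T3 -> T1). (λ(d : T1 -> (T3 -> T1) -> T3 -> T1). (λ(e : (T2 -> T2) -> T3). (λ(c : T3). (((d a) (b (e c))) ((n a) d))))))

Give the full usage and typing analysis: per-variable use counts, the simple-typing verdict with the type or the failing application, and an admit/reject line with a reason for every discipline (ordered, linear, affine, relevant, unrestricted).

counts: n ×1; a ×2; b (λ-bound) ×1; d (λ-bound) ×2; e (λ-bound) ×1; c (λ-bound) ×1
use order (left to right): d, a, b, e, c, n, a, d
typing: ill-typed: an application expects T2 -> T2 but receives T3
ordered: ✗, a type mismatch blocks all five
linear: ✗, the type mismatch rejects it
affine: ✗, not simply typable
relevant: ✗, fails simple typing
unrestricted: ✗, a type mismatch blocks all five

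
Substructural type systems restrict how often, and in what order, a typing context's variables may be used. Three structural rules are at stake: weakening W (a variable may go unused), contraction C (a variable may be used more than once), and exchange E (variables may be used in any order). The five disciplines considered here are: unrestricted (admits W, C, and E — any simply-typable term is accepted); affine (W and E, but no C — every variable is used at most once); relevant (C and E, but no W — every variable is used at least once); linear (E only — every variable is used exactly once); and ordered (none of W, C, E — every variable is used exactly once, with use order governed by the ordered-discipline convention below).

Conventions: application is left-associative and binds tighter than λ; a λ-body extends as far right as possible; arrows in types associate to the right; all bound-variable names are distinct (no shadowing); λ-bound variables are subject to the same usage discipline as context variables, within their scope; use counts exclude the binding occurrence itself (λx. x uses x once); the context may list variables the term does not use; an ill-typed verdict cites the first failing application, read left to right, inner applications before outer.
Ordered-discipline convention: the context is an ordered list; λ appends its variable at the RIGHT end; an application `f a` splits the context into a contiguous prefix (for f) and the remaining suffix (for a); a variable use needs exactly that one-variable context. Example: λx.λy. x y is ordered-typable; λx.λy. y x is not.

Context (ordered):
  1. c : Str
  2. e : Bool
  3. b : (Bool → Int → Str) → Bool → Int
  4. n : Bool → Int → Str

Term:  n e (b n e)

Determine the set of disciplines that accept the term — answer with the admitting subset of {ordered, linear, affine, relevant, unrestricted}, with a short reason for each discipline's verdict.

admitting disciplines: unrestricted
usage: c ×0; e ×2; b ×1; n ×2
use order (left to right): n, e, b, n, e
typing: ✓ — Str
ordered ✗ (uses contraction: e ×2, n ×2; unused: c — weakening required)
linear ✗ (uses contraction: e ×2, n ×2; unused: c — weakening required)
affine ✗ (uses contraction: e ×2, n ×2)
relevant ✗ (unused: c — weakening required)
unrestricted ✓ (type-checks (Str) and nothing is barred)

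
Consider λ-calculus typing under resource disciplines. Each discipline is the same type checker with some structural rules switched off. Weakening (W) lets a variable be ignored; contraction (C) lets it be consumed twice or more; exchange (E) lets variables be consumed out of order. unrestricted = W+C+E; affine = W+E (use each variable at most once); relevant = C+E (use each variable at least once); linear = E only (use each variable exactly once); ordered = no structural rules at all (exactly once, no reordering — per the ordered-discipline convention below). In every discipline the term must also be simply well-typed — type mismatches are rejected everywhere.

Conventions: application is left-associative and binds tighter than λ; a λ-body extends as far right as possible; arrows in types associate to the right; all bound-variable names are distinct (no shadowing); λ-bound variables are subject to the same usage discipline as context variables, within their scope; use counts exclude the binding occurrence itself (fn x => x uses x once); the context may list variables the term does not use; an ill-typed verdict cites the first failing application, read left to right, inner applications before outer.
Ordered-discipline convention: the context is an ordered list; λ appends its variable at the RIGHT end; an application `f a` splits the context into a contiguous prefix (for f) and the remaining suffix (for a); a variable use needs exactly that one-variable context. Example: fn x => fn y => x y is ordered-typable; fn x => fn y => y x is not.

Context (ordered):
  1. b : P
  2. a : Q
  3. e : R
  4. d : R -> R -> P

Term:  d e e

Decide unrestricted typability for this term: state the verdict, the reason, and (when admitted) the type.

yes — simply typable at P; W, C, E all held; term : P
counts: b: 0; a: 0; e: 2; d: 1
uses in reading order: d, e, e
typing: well-typed at P
summary: ordered ✗; linear ✗; affine ✗; relevant ✗; unrestricted ✓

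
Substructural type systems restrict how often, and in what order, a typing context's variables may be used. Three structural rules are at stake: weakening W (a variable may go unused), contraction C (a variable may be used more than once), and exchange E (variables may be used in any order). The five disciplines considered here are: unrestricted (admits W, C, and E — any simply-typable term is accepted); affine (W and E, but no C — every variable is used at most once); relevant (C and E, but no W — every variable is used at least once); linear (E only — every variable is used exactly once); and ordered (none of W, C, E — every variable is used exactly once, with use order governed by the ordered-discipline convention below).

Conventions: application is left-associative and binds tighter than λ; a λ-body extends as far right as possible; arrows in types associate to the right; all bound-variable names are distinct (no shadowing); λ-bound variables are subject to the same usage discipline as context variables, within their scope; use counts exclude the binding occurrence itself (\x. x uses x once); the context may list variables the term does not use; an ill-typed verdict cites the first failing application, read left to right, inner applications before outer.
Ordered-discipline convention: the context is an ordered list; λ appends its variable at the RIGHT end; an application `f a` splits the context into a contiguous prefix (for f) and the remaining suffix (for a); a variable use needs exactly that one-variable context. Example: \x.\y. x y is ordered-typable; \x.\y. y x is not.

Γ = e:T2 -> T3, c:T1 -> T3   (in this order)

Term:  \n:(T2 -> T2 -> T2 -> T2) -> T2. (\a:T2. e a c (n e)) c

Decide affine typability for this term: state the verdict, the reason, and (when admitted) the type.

no — the type mismatch rejects it
use counts: e=2, c=2, n [bound]=1, a [bound]=1
order of uses: e, a, c, n, e, c
typing: ill-typed: non-function type T3 applied to an argument
all disciplines: ordered ✗; linear ✗; affine ✗; relevant ✗; unrestricted ✗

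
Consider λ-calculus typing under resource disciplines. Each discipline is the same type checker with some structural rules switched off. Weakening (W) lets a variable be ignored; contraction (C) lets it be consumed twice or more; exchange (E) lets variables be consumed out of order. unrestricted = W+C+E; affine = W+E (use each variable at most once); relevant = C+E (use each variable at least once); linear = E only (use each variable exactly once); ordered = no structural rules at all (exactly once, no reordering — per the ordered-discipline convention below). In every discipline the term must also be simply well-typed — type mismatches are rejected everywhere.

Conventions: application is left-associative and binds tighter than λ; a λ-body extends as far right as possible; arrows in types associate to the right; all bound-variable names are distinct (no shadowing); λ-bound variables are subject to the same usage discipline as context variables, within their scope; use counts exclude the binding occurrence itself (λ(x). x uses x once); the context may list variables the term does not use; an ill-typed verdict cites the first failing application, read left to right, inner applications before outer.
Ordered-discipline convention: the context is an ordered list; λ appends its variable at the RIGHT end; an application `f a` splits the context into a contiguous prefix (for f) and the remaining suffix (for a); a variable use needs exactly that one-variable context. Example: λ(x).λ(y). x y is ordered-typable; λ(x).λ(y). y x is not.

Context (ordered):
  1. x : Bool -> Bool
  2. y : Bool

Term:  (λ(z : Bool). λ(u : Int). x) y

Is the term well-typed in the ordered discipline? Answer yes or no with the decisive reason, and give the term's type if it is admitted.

no — z, u left unused
use counts: x: 1×, y: 1×, z (λ-bound): 0×, u (λ-bound): 0×
left-to-right use order: x, y
typing: well-typed — term : Int -> Bool -> Bool
across the five disciplines: ordered ✗, linear ✗, affine ✓, relevant ✗, unrestricted ✓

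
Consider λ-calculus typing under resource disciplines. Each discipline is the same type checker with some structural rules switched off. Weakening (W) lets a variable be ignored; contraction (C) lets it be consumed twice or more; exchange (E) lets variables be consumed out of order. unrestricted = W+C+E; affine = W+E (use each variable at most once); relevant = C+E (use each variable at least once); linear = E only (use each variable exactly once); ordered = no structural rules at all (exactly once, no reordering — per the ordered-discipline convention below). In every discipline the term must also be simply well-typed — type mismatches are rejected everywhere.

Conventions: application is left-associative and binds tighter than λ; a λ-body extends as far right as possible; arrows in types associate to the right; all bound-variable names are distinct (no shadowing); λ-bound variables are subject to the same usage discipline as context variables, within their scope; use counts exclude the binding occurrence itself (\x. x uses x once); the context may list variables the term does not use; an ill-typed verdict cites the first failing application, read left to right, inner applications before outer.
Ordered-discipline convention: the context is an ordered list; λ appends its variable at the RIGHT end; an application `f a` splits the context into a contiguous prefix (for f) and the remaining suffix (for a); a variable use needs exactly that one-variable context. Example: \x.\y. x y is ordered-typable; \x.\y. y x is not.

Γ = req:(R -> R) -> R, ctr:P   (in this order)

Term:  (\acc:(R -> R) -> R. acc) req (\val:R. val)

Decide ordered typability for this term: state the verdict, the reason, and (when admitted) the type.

no — needs weakening: ctr unused
counts: req ×1; ctr ×0; acc (λ-bound) ×1; val (λ-bound) ×1
order of uses: acc, req, val
typing: well-typed — term : R
all disciplines: ordered ✗ · linear ✗ · affine ✓ · relevant ✗ · unrestricted ✓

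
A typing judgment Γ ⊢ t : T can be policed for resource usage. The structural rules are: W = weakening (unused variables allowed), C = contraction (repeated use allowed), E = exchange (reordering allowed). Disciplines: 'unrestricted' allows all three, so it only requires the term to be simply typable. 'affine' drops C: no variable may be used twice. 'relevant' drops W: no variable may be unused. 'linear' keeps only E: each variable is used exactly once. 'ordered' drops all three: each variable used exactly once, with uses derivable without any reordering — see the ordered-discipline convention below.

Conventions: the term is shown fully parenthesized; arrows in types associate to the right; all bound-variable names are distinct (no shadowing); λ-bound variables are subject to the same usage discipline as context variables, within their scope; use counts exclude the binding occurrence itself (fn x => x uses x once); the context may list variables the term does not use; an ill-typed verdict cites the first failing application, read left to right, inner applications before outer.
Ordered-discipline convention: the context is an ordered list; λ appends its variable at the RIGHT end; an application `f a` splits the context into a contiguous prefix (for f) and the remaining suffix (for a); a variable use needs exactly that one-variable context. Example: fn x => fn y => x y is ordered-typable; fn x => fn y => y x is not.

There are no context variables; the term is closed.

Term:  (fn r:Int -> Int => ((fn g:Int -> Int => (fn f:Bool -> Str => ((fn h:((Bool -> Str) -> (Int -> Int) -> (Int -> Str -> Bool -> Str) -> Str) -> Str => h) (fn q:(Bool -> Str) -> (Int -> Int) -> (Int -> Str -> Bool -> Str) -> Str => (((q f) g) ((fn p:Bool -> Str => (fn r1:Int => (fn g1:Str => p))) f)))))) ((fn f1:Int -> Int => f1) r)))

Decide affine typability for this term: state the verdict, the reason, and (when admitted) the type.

no — needs contraction — f ×2
usage: r [bound]=1; g [bound]=1; f [bound]=2; h [bound]=1; q [bound]=1; p [bound]=1; r1 [bound]=0; g1 [bound]=0; f1 [bound]=1
uses in reading order: h, q, f, g, p, f, f1, r
typing: well-typed — term : (Int -> Int) -> (Bool -> Str) -> ((Bool -> Str) -> (Int -> Int) -> (Int -> Str -> Bool -> Str) -> Str) -> Str
per-discipline verdicts: ordered ✗; linear ✗; affine ✗; relevant ✗; unrestricted ✓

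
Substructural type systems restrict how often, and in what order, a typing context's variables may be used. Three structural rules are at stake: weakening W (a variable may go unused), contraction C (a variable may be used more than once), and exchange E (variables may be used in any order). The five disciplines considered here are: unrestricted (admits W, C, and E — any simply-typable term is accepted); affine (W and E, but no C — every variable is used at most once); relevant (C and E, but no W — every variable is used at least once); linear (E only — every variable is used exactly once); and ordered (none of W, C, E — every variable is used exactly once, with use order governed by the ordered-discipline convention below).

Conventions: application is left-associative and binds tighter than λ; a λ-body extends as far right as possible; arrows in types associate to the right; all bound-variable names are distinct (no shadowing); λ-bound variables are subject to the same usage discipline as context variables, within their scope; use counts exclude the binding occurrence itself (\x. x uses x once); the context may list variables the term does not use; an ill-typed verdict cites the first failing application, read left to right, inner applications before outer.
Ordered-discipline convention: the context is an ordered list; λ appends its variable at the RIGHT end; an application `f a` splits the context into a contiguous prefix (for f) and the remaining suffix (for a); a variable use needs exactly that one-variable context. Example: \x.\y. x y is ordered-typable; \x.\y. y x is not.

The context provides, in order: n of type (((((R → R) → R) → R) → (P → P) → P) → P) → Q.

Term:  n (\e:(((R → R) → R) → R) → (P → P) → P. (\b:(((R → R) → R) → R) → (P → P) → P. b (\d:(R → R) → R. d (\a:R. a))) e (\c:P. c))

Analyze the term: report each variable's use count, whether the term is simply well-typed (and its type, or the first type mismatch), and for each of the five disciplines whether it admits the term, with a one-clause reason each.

counts: n: 1; e (bound): 1; b (bound): 1; d (bound): 1; a (bound): 1; c (bound): 1
uses in reading order: n, b, d, a, e, c
typing: the term checks, with type Q
ordered ✓ (n, e, b, d, a, c once each; derivable with no W/C/E)
linear ✓ (n, e, b, d, a, c: one use apiece)
affine ✓ (n, e, b, d, a, c: no repeats, contraction unneeded)
relevant ✓ (at least one use each (n, e, b, d, a, c))
unrestricted ✓ (well-typed at Q; no restrictions here)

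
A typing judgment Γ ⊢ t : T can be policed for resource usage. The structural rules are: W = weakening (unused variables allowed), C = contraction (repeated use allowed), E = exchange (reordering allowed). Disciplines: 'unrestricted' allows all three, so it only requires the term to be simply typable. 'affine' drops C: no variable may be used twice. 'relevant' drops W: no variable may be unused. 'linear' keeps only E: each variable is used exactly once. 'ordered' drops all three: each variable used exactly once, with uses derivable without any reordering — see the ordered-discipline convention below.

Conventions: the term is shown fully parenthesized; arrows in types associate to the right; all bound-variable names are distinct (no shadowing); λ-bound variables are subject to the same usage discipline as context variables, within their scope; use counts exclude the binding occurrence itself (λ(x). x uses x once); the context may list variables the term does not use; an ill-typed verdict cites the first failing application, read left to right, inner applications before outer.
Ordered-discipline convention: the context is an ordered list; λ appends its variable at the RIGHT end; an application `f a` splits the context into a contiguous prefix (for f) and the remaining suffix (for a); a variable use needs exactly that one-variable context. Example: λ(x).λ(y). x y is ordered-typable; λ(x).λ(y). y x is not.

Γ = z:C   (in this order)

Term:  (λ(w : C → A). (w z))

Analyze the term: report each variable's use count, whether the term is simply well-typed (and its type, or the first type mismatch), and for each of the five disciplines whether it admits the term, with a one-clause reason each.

variable uses: z: 1×, w (λ-bound): 1×
left-to-right use order: w, z
typing: the term checks, with type (C → A) → A
ordered ✗ (no contiguous prefix/suffix split fits w, z)
linear ✓ (single use per variable (z, w))
affine ✓ (z, w: no repeats, contraction unneeded)
relevant ✓ (at least one use each (z, w))
unrestricted ✓ (well-typed at (C → A) → A; no restrictions here)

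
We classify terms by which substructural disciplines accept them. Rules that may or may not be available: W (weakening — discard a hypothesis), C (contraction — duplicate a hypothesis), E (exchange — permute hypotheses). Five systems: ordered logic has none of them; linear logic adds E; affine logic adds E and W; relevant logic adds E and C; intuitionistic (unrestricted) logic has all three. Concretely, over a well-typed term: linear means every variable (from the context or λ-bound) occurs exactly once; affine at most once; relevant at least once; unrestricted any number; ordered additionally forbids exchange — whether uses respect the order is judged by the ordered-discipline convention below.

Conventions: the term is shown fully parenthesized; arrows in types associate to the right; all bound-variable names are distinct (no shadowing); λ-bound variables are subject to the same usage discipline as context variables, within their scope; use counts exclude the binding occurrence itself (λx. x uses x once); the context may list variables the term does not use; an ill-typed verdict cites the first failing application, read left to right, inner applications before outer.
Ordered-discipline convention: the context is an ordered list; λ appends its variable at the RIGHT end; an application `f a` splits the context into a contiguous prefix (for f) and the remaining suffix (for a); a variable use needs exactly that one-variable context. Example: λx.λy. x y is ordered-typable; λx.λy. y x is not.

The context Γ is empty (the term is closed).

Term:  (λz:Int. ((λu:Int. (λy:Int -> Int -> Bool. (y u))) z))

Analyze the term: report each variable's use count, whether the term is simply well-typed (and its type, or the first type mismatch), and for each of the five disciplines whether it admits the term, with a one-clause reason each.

counts: z (λ-bound): 1×; u (λ-bound): 1×; y (λ-bound): 1×
left-to-right use order: y, u, z
typing: ✓ — Int -> (Int -> Int -> Bool) -> Int -> Bool
ordered ✗ (no ordered split (uses run y, u, z))
linear ✓ (z, u, y: one use apiece)
affine ✓ (z, u, y: no repeats, contraction unneeded)
relevant ✓ (at least one use each (z, u, y))
unrestricted ✓ (simply typable at Int -> (Int -> Int -> Bool) -> Int -> Bool; W, C, E all held)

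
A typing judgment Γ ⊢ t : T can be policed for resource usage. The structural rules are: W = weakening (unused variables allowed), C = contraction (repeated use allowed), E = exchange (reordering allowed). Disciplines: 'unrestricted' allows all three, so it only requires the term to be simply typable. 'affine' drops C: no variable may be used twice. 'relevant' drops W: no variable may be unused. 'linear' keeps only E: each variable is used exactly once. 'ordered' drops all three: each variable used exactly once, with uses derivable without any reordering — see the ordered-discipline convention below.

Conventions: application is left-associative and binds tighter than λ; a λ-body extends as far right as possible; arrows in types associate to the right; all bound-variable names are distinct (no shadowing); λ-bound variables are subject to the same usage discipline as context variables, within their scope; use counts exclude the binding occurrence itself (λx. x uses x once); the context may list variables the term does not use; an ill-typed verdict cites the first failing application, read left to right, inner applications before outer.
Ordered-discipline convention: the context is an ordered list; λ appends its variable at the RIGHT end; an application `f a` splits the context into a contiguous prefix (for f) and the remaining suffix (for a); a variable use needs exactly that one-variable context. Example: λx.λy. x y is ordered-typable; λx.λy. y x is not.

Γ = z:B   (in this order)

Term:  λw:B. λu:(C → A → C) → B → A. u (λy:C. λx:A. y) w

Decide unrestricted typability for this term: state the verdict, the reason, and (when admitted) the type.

yes — simply typable at B → ((C → A → C) → B → A) → A; W, C, E all held; term : B → ((C → A → C) → B → A) → A
counts: z=0; w (λ-bound)=1; u (λ-bound)=1; y (λ-bound)=1; x (λ-bound)=0
uses in reading order: u, y, w
typing: the term checks, with type B → ((C → A → C) → B → A) → A
per-discipline verdicts: ordered ✗ · linear ✗ · affine ✓ · relevant ✗ · unrestricted ✓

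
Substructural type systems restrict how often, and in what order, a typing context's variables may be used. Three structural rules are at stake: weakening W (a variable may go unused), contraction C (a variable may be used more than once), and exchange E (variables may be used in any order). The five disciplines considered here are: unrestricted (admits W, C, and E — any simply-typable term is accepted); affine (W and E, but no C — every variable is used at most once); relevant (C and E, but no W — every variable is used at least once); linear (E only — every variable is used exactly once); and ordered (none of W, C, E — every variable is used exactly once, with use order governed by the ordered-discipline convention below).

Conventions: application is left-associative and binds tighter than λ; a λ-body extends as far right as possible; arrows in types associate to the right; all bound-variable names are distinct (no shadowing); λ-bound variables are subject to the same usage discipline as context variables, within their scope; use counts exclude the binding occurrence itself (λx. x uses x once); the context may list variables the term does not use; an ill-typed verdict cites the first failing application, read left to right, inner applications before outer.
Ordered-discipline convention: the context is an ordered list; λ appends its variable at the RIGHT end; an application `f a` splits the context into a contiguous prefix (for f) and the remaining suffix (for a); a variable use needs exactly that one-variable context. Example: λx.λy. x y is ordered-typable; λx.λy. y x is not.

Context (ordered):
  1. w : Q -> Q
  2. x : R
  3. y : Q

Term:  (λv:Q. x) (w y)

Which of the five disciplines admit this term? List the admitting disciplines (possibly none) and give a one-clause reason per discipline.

admitted in: affine, unrestricted
counts: w: 1×, x: 1×, y: 1×, v [bound]: 0×
left-to-right use order: x, w, y
typing: the term checks, with type R
ordered: ✗, needs weakening: v unused
linear: ✗, needs weakening: v unused
affine: ✓, w, x, y, v: no repeats, contraction unneeded
relevant: ✗, needs weakening: v unused
unrestricted: ✓, typability at R is all that's needed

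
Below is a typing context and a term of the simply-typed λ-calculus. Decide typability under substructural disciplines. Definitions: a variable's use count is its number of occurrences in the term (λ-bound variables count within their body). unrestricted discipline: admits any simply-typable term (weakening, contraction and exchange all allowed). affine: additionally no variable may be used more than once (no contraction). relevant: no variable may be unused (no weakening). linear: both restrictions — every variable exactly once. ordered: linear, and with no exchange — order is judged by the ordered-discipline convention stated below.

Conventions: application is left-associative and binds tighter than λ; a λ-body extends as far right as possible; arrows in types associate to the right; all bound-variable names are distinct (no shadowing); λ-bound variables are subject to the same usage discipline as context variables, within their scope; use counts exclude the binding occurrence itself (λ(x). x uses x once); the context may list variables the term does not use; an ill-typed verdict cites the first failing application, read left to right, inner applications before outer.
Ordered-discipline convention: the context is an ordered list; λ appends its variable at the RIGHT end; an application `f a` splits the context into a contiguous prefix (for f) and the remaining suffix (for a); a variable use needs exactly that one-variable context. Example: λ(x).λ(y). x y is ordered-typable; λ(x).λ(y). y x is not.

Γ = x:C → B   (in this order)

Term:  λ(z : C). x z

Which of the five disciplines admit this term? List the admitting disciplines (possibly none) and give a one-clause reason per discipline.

accepted by: ordered, linear, affine, relevant, unrestricted
counts: x=1, z (λ-bound)=1
use order (left to right): x, z
typing: the term checks, with type C → B
ordered ✓ (single-use (x, z), ordered derivation ok)
linear ✓ (each of x, z used exactly once)
affine ✓ (at most one use each (x, z))
relevant ✓ (every one of x, z appears)
unrestricted ✓ (type-checks (C → B) and nothing is barred)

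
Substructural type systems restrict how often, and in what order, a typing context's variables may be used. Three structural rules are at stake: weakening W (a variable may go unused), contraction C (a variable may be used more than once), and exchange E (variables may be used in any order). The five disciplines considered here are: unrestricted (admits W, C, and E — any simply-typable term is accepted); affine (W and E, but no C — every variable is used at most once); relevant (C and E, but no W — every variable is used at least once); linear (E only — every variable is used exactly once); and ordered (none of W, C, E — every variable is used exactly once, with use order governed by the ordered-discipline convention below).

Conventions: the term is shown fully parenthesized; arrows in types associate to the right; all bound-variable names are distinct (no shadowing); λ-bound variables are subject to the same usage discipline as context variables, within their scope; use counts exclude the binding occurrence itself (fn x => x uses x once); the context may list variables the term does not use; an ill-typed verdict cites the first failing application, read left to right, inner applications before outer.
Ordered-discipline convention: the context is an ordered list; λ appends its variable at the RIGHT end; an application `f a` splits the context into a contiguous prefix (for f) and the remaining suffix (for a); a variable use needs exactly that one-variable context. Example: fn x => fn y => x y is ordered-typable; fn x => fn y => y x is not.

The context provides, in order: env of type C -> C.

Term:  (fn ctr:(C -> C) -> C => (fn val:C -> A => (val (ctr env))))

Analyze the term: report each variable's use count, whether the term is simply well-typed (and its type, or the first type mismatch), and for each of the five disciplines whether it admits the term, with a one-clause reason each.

counts: env ×1, ctr (λ-bound) ×1, val (λ-bound) ×1
uses in reading order: val, ctr, env
typing: well-typed at ((C -> C) -> C) -> (C -> A) -> A
ordered: ✗ — no ordered split (uses run val, ctr, env)
linear: ✓ — each of env, ctr, val used exactly once
affine: ✓ — no duplicate uses among env, ctr, val
relevant: ✓ — every one of env, ctr, val appears
unrestricted: ✓ — type-checks (((C -> C) -> C) -> (C -> A) -> A) and nothing is barred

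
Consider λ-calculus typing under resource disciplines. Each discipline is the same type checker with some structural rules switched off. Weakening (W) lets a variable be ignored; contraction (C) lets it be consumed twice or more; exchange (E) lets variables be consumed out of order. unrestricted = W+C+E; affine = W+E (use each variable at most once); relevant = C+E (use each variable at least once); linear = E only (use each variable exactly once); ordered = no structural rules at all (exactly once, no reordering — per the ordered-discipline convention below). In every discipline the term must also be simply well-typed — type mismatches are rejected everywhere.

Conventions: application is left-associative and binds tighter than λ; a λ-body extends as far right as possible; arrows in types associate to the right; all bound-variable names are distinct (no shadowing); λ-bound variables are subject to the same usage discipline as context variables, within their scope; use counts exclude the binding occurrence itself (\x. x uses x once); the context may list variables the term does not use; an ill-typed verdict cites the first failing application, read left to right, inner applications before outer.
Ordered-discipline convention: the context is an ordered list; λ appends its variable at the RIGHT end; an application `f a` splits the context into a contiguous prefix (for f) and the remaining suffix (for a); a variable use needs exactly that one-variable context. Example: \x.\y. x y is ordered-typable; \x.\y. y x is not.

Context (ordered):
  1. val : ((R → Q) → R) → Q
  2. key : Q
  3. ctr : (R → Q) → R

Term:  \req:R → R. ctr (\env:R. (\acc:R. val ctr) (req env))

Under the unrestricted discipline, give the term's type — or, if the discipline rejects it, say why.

term : (R → R) → R
variable uses: val=1, key=0, ctr=2, req [bound]=1, env [bound]=1, acc [bound]=0
left-to-right use order: ctr, val, ctr, req, env
typing: ✓ — (R → R) → R
across the five disciplines: ordered ✗; linear ✗; affine ✗; relevant ✗; unrestricted ✓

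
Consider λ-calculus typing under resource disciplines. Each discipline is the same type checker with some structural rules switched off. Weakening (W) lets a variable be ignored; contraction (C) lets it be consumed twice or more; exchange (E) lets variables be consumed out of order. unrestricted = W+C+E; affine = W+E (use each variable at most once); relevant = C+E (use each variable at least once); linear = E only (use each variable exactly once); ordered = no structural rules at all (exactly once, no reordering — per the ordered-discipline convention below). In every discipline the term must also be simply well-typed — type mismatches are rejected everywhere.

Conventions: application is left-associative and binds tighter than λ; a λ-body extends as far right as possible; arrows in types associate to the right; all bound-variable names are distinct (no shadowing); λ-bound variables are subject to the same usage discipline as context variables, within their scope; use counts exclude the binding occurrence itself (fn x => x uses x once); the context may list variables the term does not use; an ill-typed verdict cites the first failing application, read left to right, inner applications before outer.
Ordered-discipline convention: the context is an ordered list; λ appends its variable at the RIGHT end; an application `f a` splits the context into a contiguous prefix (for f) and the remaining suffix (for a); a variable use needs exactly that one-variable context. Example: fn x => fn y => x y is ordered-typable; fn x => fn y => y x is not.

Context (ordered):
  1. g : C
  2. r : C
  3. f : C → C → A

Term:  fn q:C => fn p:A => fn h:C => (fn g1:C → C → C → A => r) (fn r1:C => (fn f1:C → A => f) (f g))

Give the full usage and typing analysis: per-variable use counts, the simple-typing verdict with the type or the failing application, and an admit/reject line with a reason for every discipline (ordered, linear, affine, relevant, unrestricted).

use counts: g=1, r=1, f=2, q (λ-bound)=0, p (λ-bound)=0, h (λ-bound)=0, g1 (λ-bound)=0, r1 (λ-bound)=0, f1 (λ-bound)=0
order of uses: r, f, f, g
typing: well-typed — term : C → A → C → C
ordered ✗ (needs contraction — f ×2; q, p, h, g1, r1, f1 left unused)
linear ✗ (needs contraction — f ×2; q, p, h, g1, r1, f1 left unused)
affine ✗ (needs contraction — f ×2)
relevant ✗ (q, p, h, g1, r1, f1 left unused)
unrestricted ✓ (typability at C → A → C → C is all that's needed)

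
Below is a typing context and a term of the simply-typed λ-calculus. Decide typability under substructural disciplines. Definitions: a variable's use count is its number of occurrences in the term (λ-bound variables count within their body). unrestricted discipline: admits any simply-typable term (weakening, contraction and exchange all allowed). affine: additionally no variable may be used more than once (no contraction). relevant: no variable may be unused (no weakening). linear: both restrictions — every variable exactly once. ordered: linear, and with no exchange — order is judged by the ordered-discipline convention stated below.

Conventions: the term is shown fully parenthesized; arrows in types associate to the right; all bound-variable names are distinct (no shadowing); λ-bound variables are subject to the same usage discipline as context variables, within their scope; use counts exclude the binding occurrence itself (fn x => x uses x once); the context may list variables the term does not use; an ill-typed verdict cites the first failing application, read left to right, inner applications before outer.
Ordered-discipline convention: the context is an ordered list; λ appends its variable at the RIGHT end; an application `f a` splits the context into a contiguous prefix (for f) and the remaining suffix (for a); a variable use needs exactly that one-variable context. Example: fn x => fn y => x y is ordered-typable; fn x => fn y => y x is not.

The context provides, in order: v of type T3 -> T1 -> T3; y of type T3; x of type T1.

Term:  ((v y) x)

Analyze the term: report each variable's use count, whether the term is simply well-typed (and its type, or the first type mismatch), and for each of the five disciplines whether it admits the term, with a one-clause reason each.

counts: v ×1, y ×1, x ×1
order of uses: v, y, x
typing: ✓ — T3
ordered: ✓ — one use each (v, y, x); ordered split holds
linear: ✓ — v, y, x: one use apiece
affine: ✓ — v, y, x: no repeats, contraction unneeded
relevant: ✓ — every one of v, y, x appears
unrestricted: ✓ — simply typable at T3; W, C, E all held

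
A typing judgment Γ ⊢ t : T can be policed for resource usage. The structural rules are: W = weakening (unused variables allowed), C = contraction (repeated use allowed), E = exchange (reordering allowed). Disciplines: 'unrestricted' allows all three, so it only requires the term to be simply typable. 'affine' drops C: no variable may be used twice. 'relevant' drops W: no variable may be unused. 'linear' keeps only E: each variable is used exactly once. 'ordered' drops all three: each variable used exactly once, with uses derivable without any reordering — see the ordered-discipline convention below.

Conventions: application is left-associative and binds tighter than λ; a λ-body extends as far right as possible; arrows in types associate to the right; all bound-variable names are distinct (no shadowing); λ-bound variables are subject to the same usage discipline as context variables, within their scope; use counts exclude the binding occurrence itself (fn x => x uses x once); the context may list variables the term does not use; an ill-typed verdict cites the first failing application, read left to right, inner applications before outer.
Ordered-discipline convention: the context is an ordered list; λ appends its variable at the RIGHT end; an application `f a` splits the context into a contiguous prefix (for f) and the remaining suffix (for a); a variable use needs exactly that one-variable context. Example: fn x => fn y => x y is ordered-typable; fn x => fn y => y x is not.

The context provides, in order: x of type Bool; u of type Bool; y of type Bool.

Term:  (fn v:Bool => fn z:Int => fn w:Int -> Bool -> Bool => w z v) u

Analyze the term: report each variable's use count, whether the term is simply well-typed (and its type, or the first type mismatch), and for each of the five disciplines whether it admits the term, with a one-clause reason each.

usage: x: 0×; u: 1×; y: 0×; v (bound): 1×; z (bound): 1×; w (bound): 1×
use order (left to right): w, z, v, u
typing: well-typed — term : Int -> (Int -> Bool -> Bool) -> Bool
ordered ✗ (x, y left unused)
linear ✗ (x, y left unused)
affine ✓ (no duplicate uses among x, u, y, v, z, w)
relevant ✗ (x, y left unused)
unrestricted ✓ (simply typable at Int -> (Int -> Bool -> Bool) -> Bool; W, C, E all held)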